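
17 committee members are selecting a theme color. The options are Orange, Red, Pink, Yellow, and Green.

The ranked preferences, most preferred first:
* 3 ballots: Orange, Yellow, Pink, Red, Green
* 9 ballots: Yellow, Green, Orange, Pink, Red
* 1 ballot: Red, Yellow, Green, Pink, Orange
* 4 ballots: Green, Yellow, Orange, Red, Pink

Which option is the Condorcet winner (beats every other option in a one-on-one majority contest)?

Yellow vs Orange: 14–3
Yellow vs Red: 16–1
Yellow vs Pink: 17–0
Yellow vs Green: 13–4
Yellow beats every other option.

Yellow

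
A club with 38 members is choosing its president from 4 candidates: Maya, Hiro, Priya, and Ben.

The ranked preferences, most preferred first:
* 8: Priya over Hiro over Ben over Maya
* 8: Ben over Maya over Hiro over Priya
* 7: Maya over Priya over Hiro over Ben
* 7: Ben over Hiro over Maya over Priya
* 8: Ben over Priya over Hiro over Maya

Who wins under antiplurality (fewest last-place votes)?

Last-place votes: Maya 16, Hiro 0, Priya 15, Ben 7.

Hiro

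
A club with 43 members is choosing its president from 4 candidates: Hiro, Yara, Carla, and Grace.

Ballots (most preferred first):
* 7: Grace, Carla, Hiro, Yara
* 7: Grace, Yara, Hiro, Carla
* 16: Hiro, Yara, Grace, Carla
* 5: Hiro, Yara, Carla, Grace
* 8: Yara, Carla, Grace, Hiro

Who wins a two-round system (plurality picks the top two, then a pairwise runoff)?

Round 1 first-place votes: Hiro 21, Yara 8, Carla 0, Grace 14. Hiro and Grace advance.
Runoff: Hiro is ranked above Grace on 21 ballots, Grace above Hiro on 22.

Grace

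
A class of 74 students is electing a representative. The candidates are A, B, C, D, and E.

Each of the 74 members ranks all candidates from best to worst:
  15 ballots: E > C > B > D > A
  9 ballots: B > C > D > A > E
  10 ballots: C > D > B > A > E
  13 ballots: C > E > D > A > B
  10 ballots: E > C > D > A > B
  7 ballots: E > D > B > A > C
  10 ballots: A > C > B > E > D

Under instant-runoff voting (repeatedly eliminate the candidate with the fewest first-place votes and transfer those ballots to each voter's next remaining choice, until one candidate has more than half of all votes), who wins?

Round 1: A 10, B 9, C 23, D 0, E 32. D eliminated.
Round 2: A 10, B 9, C 23, E 32. B eliminated.
Round 3: A 10, C 32, E 32. A eliminated.
Round 4: C 42, E 32. C has a majority (≥38).

C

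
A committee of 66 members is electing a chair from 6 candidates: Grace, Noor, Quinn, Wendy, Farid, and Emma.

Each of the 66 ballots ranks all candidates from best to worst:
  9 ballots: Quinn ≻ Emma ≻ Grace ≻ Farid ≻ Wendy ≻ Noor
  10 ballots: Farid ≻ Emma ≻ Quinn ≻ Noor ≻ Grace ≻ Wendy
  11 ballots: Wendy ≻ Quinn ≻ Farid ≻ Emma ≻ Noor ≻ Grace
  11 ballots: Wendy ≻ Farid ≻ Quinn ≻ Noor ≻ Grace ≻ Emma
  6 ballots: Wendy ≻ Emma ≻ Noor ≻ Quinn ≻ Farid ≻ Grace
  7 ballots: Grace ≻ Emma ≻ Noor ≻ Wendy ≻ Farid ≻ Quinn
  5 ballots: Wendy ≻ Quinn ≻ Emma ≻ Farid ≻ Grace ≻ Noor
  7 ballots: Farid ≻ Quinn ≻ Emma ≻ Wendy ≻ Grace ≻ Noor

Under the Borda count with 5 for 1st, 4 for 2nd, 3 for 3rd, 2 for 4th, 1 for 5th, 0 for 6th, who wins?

Quinn

Grace: 9×3 + 10×1 + 11×0 + 11×1 + 6×0 + 7×5 + 5×1 + 7×1 = 95
Noor: 9×0 + 10×2 + 11×1 + 11×2 + 6×3 + 7×3 + 5×0 + 7×0 = 92
Quinn: 9×5 + 10×3 + 11×4 + 11×3 + 6×2 + 7×0 + 5×4 + 7×4 = 212
Wendy: 9×1 + 10×0 + 11×5 + 11×5 + 6×5 + 7×2 + 5×5 + 7×2 = 202
Farid: 9×2 + 10×5 + 11×3 + 11×4 + 6×1 + 7×1 + 5×2 + 7×5 = 203
Emma: 9×4 + 10×4 + 11×2 + 11×0 + 6×4 + 7×4 + 5×3 + 7×3 = 186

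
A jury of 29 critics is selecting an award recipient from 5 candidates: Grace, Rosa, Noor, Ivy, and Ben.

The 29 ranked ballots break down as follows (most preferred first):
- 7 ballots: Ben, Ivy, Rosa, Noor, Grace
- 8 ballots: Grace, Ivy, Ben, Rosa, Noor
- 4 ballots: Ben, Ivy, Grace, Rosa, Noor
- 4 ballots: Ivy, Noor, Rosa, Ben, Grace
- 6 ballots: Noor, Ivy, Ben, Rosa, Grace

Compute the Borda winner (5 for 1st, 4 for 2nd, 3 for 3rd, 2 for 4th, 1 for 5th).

Ivy

Grace: 7×1 + 8×5 + 4×3 + 4×1 + 6×1 = 69
Rosa: 7×3 + 8×2 + 4×2 + 4×3 + 6×2 = 69
Noor: 7×2 + 8×1 + 4×1 + 4×4 + 6×5 = 72
Ivy: 7×4 + 8×4 + 4×4 + 4×5 + 6×4 = 120
Ben: 7×5 + 8×3 + 4×5 + 4×2 + 6×3 = 105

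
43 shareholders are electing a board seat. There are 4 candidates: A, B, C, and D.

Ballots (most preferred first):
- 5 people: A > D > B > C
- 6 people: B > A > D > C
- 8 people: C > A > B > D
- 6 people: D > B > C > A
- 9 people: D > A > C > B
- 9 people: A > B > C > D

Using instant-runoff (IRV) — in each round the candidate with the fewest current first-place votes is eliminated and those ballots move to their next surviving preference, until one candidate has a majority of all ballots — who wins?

Round 1: A 14, B 6, C 8, D 15. B eliminated.
Round 2: A 20, C 8, D 15. C eliminated.
Round 3: A 28, D 15. A has a majority (≥22).

A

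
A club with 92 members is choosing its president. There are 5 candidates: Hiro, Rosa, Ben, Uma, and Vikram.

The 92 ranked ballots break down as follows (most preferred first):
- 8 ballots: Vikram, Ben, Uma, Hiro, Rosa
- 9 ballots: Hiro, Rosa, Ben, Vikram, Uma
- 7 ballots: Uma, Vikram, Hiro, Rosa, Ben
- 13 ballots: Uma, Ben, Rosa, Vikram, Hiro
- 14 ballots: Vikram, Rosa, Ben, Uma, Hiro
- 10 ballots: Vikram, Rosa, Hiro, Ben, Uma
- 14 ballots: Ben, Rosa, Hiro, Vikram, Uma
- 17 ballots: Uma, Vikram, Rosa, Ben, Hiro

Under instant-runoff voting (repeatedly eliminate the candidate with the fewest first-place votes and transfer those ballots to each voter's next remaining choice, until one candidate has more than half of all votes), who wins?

Round 1: Hiro 9, Rosa 0, Ben 14, Uma 37, Vikram 32. Rosa eliminated.
Round 2: Hiro 9, Ben 14, Uma 37, Vikram 32. Hiro eliminated.
Round 3: Ben 23, Uma 37, Vikram 32. Ben eliminated.
Round 4: Uma 37, Vikram 55. Vikram has a majority (≥47).

Vikram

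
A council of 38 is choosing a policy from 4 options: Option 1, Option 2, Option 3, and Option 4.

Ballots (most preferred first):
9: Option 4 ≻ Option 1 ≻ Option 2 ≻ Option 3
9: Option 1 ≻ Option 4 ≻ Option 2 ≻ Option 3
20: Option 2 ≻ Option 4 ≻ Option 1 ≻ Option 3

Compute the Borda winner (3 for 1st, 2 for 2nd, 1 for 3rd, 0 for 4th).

Option 4

Option 1: 9×2 + 9×3 + 20×1 = 65
Option 2: 9×1 + 9×1 + 20×3 = 78
Option 3: 9×0 + 9×0 + 20×0 = 0
Option 4: 9×3 + 9×2 + 20×2 = 85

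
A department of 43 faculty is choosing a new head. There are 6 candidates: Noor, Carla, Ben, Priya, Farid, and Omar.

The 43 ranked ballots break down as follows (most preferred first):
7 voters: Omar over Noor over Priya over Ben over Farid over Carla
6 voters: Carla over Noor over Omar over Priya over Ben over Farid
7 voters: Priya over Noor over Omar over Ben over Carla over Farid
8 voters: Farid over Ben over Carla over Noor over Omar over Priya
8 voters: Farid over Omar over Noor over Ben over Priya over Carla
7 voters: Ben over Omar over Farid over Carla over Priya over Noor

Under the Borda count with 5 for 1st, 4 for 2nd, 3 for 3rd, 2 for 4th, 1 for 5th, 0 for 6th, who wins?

Noor: 7×4 + 6×4 + 7×4 + 8×2 + 8×3 + 7×0 = 120
Carla: 7×0 + 6×5 + 7×1 + 8×3 + 8×0 + 7×2 = 75
Ben: 7×2 + 6×1 + 7×2 + 8×4 + 8×2 + 7×5 = 117
Priya: 7×3 + 6×2 + 7×5 + 8×0 + 8×1 + 7×1 = 83
Farid: 7×1 + 6×0 + 7×0 + 8×5 + 8×5 + 7×3 = 108
Omar: 7×5 + 6×3 + 7×3 + 8×1 + 8×4 + 7×4 = 142

Omar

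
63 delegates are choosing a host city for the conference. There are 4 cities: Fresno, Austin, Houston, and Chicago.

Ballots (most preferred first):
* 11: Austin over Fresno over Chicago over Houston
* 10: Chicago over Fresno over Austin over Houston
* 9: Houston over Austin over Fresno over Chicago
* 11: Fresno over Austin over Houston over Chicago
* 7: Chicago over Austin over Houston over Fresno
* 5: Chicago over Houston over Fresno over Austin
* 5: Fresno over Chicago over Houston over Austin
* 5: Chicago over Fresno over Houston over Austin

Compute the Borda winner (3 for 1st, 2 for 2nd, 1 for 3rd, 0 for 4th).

Fresno

Fresno: 11×2 + 10×2 + 9×1 + 11×3 + 7×0 + 5×1 + 5×3 + 5×2 = 114
Austin: 11×3 + 10×1 + 9×2 + 11×2 + 7×2 + 5×0 + 5×0 + 5×0 = 97
Houston: 11×0 + 10×0 + 9×3 + 11×1 + 7×1 + 5×2 + 5×1 + 5×1 = 65
Chicago: 11×1 + 10×3 + 9×0 + 11×0 + 7×3 + 5×3 + 5×2 + 5×3 = 102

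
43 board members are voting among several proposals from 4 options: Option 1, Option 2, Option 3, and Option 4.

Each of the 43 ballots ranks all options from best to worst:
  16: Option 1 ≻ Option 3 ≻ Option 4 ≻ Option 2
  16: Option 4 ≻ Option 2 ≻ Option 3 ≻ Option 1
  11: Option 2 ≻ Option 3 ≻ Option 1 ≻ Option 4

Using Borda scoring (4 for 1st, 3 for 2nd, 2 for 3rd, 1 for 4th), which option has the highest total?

Option 3

Option 1: 16×4 + 16×1 + 11×2 = 102
Option 2: 16×1 + 16×3 + 11×4 = 108
Option 3: 16×3 + 16×2 + 11×3 = 113
Option 4: 16×2 + 16×4 + 11×1 = 107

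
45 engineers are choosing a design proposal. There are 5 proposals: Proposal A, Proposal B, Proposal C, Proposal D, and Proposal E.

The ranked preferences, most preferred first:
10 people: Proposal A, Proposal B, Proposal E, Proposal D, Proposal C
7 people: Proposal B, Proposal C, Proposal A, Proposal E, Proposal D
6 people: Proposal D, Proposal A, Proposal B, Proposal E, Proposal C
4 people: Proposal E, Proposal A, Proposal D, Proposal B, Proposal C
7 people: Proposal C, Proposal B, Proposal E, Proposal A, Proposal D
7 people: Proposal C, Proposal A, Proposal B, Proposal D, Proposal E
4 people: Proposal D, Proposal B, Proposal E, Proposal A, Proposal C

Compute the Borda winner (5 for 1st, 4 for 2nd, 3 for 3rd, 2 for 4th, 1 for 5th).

Proposal A: 10×5 + 7×3 + 6×4 + 4×4 + 7×2 + 7×4 + 4×2 = 161
Proposal B: 10×4 + 7×5 + 6×3 + 4×2 + 7×4 + 7×3 + 4×4 = 166
Proposal C: 10×1 + 7×4 + 6×1 + 4×1 + 7×5 + 7×5 + 4×1 = 122
Proposal D: 10×2 + 7×1 + 6×5 + 4×3 + 7×1 + 7×2 + 4×5 = 110
Proposal E: 10×3 + 7×2 + 6×2 + 4×5 + 7×3 + 7×1 + 4×3 = 116

Proposal B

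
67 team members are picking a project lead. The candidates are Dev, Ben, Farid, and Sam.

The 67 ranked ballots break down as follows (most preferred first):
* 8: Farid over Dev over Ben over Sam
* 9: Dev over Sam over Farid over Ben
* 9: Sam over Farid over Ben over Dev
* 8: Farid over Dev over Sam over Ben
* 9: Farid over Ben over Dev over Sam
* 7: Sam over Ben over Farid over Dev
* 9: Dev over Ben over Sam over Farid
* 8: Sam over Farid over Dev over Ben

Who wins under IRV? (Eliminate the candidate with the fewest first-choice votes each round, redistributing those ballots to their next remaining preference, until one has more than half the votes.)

Round 1: Dev 18, Ben 0, Farid 25, Sam 24. Ben eliminated.
Round 2: Dev 18, Farid 25, Sam 24. Dev eliminated.
Round 3: Farid 25, Sam 42. Sam has a majority (≥34).

Sam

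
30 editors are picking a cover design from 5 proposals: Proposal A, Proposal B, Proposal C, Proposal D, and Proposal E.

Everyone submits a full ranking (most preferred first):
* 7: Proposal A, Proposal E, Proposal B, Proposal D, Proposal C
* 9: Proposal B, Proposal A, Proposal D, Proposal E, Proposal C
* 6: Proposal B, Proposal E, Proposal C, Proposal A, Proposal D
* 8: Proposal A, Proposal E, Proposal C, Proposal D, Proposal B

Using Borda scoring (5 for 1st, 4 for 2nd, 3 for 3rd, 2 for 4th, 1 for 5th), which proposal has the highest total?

Proposal A

Proposal A: 7×5 + 9×4 + 6×2 + 8×5 = 123
Proposal B: 7×3 + 9×5 + 6×5 + 8×1 = 104
Proposal C: 7×1 + 9×1 + 6×3 + 8×3 = 58
Proposal D: 7×2 + 9×3 + 6×1 + 8×2 = 63
Proposal E: 7×4 + 9×2 + 6×4 + 8×4 = 102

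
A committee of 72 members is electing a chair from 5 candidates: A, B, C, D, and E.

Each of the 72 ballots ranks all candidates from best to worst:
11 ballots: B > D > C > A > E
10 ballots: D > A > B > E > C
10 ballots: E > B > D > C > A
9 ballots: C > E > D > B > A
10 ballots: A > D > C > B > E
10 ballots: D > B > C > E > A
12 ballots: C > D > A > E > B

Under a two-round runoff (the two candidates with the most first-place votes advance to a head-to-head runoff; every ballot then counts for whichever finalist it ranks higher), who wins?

Round 1 first-place votes: A 10, B 11, C 21, D 20, E 10. C and D advance.
Runoff: C is ranked above D on 21 ballots, D above C on 51.

D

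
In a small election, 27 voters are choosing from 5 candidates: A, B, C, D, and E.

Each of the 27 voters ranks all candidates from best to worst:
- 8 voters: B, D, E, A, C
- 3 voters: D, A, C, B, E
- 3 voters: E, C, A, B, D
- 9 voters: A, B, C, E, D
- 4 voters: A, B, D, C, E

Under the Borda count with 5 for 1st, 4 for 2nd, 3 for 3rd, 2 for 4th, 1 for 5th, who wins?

A: 8×2 + 3×4 + 3×3 + 9×5 + 4×5 = 102
B: 8×5 + 3×2 + 3×2 + 9×4 + 4×4 = 104
C: 8×1 + 3×3 + 3×4 + 9×3 + 4×2 = 64
D: 8×4 + 3×5 + 3×1 + 9×1 + 4×3 = 71
E: 8×3 + 3×1 + 3×5 + 9×2 + 4×1 = 64

B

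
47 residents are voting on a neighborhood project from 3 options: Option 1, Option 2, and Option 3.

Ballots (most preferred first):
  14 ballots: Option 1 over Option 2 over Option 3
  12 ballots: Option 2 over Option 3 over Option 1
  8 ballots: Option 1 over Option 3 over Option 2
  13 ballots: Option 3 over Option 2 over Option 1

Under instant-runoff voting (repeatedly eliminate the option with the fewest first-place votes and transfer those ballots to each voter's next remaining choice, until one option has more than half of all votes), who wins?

Option 3

Round 1: Option 1 22, Option 2 12, Option 3 13. Option 2 eliminated.
Round 2: Option 1 22, Option 3 25. Option 3 has a majority (≥24).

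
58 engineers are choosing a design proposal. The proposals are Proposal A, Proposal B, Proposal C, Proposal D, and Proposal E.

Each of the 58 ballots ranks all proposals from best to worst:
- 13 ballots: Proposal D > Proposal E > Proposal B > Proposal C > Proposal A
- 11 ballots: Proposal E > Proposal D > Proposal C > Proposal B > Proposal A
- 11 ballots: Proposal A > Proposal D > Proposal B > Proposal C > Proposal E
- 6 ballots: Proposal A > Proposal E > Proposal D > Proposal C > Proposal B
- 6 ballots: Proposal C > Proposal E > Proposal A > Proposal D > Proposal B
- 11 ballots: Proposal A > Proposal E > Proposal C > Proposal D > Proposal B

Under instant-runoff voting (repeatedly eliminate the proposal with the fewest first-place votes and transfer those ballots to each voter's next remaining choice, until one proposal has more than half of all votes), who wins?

Round 1: Proposal A 28, Proposal B 0, Proposal C 6, Proposal D 13, Proposal E 11. Proposal B eliminated.
Round 2: Proposal A 28, Proposal C 6, Proposal D 13, Proposal E 11. Proposal C eliminated.
Round 3: Proposal A 28, Proposal D 13, Proposal E 17. Proposal D eliminated.
Round 4: Proposal A 28, Proposal E 30. Proposal E has a majority (≥30).

Proposal E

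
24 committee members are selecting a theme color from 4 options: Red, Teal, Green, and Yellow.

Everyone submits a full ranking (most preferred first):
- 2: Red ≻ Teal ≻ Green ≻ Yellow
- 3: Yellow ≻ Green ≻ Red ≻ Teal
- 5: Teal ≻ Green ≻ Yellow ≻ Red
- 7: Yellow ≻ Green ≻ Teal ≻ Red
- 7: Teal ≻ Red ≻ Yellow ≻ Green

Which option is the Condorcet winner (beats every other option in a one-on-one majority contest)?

Teal

Teal vs Red: 19–5
Teal vs Green: 14–10
Teal vs Yellow: 14–10
Teal beats every other option.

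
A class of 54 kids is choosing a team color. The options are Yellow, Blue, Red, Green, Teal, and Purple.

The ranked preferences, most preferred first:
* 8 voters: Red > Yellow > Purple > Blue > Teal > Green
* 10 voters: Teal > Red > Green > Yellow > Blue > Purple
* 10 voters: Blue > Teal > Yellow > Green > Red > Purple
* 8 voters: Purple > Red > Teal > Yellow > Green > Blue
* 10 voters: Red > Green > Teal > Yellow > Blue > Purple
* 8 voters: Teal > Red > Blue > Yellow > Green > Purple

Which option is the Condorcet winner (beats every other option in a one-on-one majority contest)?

Teal vs Yellow: 46–8
Teal vs Blue: 36–18
Teal vs Red: 28–26
Teal vs Green: 44–10
Teal vs Purple: 38–16
Teal beats every other option.

Teal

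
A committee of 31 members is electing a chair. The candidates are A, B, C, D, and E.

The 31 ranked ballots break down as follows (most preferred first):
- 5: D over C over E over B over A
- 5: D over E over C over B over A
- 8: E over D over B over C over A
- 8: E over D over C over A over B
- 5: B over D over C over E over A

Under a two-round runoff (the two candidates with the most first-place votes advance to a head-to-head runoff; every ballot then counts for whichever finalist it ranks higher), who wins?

Round 1 first-place votes: A 0, B 5, C 0, D 10, E 16. E and D advance.
Runoff: E is ranked above D on 16 ballots, D above E on 15.

E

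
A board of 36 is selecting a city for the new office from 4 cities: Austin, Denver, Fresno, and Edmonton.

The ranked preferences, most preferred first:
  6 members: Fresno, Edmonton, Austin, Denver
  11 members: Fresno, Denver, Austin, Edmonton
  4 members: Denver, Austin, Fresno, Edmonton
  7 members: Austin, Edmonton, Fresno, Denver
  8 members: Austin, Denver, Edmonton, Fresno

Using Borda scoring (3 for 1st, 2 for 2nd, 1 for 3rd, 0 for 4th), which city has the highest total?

Austin

Austin: 6×1 + 11×1 + 4×2 + 7×3 + 8×3 = 70
Denver: 6×0 + 11×2 + 4×3 + 7×0 + 8×2 = 50
Fresno: 6×3 + 11×3 + 4×1 + 7×1 + 8×0 = 62
Edmonton: 6×2 + 11×0 + 4×0 + 7×2 + 8×1 = 34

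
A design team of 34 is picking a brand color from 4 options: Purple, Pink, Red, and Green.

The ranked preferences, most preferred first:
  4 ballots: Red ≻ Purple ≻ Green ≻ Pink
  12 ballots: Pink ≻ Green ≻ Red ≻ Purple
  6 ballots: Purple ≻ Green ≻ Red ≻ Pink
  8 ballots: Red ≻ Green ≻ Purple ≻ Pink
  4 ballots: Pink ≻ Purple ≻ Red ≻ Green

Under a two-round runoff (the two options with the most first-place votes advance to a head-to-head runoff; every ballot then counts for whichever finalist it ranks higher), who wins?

Round 1 first-place votes: Purple 6, Pink 16, Red 12, Green 0. Pink and Red advance.
Runoff: Pink is ranked above Red on 16 ballots, Red above Pink on 18.

Red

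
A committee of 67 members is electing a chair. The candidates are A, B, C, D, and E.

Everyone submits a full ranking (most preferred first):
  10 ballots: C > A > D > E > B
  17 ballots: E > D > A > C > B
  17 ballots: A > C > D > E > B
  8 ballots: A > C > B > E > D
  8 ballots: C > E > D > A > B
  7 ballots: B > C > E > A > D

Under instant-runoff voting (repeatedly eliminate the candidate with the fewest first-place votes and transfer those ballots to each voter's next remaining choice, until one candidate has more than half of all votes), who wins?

Round 1: A 25, B 7, C 18, D 0, E 17. D eliminated.
Round 2: A 25, B 7, C 18, E 17. B eliminated.
Round 3: A 25, C 25, E 17. E eliminated.
Round 4: A 42, C 25. A has a majority (≥34).

A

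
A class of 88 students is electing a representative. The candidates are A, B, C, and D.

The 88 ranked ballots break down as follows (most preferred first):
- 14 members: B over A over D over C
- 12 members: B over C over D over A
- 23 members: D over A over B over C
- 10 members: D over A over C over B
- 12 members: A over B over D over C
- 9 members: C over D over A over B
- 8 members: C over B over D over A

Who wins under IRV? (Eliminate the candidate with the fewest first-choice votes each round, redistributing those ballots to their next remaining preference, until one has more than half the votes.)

B

Round 1: A 12, B 26, C 17, D 33. A eliminated.
Round 2: B 38, C 17, D 33. C eliminated.
Round 3: B 46, D 42. B has a majority (≥45).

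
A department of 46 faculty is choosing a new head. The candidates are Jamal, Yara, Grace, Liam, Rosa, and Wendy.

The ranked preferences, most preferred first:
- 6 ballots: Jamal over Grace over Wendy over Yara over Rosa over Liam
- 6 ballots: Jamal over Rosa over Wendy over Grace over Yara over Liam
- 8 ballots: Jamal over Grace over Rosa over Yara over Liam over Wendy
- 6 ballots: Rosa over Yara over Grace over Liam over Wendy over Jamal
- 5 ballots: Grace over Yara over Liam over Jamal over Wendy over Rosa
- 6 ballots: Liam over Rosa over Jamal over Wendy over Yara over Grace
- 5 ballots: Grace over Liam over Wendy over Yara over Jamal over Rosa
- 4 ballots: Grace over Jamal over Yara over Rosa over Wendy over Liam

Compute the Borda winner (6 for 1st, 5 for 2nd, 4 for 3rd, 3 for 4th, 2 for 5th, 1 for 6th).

Jamal: 6×6 + 6×6 + 8×6 + 6×1 + 5×3 + 6×4 + 5×2 + 4×5 = 195
Yara: 6×3 + 6×2 + 8×3 + 6×5 + 5×5 + 6×2 + 5×3 + 4×4 = 152
Grace: 6×5 + 6×3 + 8×5 + 6×4 + 5×6 + 6×1 + 5×6 + 4×6 = 202
Liam: 6×1 + 6×1 + 8×2 + 6×3 + 5×4 + 6×6 + 5×5 + 4×1 = 131
Rosa: 6×2 + 6×5 + 8×4 + 6×6 + 5×1 + 6×5 + 5×1 + 4×3 = 162
Wendy: 6×4 + 6×4 + 8×1 + 6×2 + 5×2 + 6×3 + 5×4 + 4×2 = 124

Grace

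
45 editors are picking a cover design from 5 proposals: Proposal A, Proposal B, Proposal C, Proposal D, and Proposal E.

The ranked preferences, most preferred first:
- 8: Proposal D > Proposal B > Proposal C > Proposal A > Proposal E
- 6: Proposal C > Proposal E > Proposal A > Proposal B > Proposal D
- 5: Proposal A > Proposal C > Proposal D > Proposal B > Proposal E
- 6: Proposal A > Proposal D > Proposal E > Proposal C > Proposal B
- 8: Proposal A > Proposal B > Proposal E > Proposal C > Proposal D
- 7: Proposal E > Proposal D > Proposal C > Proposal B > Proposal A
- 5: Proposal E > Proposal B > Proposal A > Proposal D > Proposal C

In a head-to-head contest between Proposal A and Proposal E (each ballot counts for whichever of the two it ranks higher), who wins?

Proposal A

Proposal A is ranked above Proposal E on 27 ballots; Proposal E above Proposal A on 18.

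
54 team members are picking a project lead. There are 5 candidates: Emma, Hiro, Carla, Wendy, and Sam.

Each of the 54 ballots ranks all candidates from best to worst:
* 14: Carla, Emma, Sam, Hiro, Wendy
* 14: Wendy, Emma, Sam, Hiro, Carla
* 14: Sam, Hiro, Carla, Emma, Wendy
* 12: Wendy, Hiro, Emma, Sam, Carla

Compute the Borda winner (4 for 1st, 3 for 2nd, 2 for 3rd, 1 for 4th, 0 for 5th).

Sam

Emma: 14×3 + 14×3 + 14×1 + 12×2 = 122
Hiro: 14×1 + 14×1 + 14×3 + 12×3 = 106
Carla: 14×4 + 14×0 + 14×2 + 12×0 = 84
Wendy: 14×0 + 14×4 + 14×0 + 12×4 = 104
Sam: 14×2 + 14×2 + 14×4 + 12×1 = 124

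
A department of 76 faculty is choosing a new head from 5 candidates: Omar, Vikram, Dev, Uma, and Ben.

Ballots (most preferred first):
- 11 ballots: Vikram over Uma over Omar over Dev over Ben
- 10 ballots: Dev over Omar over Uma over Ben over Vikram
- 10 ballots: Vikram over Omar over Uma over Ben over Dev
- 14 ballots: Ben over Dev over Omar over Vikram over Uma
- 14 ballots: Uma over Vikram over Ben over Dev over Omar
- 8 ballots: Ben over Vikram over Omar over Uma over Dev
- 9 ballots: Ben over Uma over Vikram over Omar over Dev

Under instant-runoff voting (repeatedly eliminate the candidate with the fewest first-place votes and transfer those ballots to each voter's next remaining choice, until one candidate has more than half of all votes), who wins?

Uma

Round 1: Omar 0, Vikram 21, Dev 10, Uma 14, Ben 31. Omar eliminated.
Round 2: Vikram 21, Dev 10, Uma 14, Ben 31. Dev eliminated.
Round 3: Vikram 21, Uma 24, Ben 31. Vikram eliminated.
Round 4: Uma 45, Ben 31. Uma has a majority (≥39).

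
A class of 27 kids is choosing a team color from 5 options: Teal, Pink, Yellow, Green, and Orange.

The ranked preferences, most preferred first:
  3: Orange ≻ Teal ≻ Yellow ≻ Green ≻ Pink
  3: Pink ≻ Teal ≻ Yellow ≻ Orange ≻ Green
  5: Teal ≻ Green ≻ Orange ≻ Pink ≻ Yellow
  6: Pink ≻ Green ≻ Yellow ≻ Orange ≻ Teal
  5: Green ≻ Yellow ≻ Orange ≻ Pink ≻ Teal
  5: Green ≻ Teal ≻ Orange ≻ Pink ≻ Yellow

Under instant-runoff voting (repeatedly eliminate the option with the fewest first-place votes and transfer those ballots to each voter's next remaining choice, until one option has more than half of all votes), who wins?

Green

Round 1: Teal 5, Pink 9, Yellow 0, Green 10, Orange 3. Yellow eliminated.
Round 2: Teal 5, Pink 9, Green 10, Orange 3. Orange eliminated.
Round 3: Teal 8, Pink 9, Green 10. Teal eliminated.
Round 4: Pink 9, Green 18. Green has a majority (≥14).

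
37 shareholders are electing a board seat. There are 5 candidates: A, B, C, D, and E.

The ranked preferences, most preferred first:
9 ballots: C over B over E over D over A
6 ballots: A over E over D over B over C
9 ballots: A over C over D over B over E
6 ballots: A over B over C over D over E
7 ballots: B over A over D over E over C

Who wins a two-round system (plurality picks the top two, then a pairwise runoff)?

Round 1 first-place votes: A 21, B 7, C 9, D 0, E 0. A and C advance.
Runoff: A is ranked above C on 28 ballots, C above A on 9.

A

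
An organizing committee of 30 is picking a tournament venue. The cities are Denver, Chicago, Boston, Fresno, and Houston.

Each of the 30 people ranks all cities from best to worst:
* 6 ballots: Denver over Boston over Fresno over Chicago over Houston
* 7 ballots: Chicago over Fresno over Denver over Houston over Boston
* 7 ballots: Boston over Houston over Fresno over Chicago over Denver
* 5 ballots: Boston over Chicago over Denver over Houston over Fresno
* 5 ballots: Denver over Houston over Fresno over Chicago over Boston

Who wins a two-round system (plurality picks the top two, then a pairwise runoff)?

Round 1 first-place votes: Denver 11, Chicago 7, Boston 12, Fresno 0, Houston 0. Boston and Denver advance.
Runoff: Boston is ranked above Denver on 12 ballots, Denver above Boston on 18.

Denver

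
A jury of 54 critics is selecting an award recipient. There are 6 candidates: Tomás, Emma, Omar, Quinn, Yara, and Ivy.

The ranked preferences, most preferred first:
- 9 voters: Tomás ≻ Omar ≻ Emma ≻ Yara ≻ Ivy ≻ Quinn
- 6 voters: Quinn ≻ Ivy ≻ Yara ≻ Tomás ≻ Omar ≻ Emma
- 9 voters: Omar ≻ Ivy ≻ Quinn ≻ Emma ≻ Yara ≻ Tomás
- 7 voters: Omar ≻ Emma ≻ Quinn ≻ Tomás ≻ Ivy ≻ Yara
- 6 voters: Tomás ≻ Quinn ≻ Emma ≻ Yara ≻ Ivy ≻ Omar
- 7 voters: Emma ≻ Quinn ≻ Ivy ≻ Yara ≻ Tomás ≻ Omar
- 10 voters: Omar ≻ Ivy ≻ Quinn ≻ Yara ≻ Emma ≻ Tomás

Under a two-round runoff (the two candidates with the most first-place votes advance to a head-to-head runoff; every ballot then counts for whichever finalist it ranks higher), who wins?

Tomás

Round 1 first-place votes: Tomás 15, Emma 7, Omar 26, Quinn 6, Yara 0, Ivy 0. Omar and Tomás advance.
Runoff: Omar is ranked above Tomás on 26 ballots, Tomás above Omar on 28.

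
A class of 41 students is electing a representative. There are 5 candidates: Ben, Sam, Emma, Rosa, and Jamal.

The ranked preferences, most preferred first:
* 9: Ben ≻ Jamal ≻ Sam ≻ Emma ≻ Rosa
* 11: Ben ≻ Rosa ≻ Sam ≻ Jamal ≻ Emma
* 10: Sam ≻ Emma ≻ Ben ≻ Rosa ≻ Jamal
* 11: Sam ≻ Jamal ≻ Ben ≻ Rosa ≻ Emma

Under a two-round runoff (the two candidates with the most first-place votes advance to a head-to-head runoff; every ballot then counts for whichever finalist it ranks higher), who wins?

Sam

Round 1 first-place votes: Ben 20, Sam 21, Emma 0, Rosa 0, Jamal 0. Sam and Ben advance.
Runoff: Sam is ranked above Ben on 21 ballots, Ben above Sam on 20.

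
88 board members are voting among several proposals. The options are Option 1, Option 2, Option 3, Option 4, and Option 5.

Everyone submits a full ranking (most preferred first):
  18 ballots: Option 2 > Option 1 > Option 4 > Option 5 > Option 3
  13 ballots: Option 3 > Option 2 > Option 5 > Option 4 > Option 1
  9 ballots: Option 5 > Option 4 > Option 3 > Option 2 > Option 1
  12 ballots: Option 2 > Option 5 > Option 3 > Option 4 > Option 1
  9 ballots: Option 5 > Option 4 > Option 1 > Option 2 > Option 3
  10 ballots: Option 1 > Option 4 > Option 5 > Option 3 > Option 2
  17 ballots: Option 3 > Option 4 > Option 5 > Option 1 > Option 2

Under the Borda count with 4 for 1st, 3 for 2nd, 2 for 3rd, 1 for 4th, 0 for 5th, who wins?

Option 1: 18×3 + 13×0 + 9×0 + 12×0 + 9×2 + 10×4 + 17×1 = 129
Option 2: 18×4 + 13×3 + 9×1 + 12×4 + 9×1 + 10×0 + 17×0 = 177
Option 3: 18×0 + 13×4 + 9×2 + 12×2 + 9×0 + 10×1 + 17×4 = 172
Option 4: 18×2 + 13×1 + 9×3 + 12×1 + 9×3 + 10×3 + 17×3 = 196
Option 5: 18×1 + 13×2 + 9×4 + 12×3 + 9×4 + 10×2 + 17×2 = 206

Option 5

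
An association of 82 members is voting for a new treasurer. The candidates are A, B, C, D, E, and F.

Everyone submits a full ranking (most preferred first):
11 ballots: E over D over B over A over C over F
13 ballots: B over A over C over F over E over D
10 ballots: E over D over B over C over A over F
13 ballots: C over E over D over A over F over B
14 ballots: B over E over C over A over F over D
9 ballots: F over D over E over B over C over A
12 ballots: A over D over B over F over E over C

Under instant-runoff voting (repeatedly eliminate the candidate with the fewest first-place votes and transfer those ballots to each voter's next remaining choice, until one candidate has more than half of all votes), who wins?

E

Round 1: A 12, B 27, C 13, D 0, E 21, F 9. D eliminated.
Round 2: A 12, B 27, C 13, E 21, F 9. F eliminated.
Round 3: A 12, B 27, C 13, E 30. A eliminated.
Round 4: B 39, C 13, E 30. C eliminated.
Round 5: B 39, E 43. E has a majority (≥42).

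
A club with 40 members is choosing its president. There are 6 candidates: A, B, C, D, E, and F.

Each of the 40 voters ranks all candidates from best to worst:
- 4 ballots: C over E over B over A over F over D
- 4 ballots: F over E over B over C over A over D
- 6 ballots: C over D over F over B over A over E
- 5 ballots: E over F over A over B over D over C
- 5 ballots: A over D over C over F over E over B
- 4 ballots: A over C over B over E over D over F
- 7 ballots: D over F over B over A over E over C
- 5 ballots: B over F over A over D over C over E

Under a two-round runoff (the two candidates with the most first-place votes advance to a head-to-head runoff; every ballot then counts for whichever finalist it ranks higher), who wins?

Round 1 first-place votes: A 9, B 5, C 10, D 7, E 5, F 4. C and A advance.
Runoff: C is ranked above A on 14 ballots, A above C on 26.

A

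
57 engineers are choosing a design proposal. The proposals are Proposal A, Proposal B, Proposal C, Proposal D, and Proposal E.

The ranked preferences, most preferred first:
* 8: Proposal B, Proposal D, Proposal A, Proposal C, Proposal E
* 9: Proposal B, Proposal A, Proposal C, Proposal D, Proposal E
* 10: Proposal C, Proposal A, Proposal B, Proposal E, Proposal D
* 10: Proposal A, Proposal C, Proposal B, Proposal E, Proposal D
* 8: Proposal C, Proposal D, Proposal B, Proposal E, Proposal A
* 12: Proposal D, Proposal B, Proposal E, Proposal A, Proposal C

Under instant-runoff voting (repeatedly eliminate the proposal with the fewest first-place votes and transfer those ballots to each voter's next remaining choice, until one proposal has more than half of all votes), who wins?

Proposal B

Round 1: Proposal A 10, Proposal B 17, Proposal C 18, Proposal D 12, Proposal E 0. Proposal E eliminated.
Round 2: Proposal A 10, Proposal B 17, Proposal C 18, Proposal D 12. Proposal A eliminated.
Round 3: Proposal B 17, Proposal C 28, Proposal D 12. Proposal D eliminated.
Round 4: Proposal B 29, Proposal C 28. Proposal B has a majority (≥29).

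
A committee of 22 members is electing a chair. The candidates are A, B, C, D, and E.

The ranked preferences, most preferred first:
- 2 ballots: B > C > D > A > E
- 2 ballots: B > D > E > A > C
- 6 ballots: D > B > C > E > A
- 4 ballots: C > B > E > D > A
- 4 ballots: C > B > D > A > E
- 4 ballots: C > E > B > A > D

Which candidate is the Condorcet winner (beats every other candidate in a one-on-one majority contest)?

C vs A: 20–2
C vs B: 12–10
C vs D: 14–8
C vs E: 20–2
C beats every other candidate.

C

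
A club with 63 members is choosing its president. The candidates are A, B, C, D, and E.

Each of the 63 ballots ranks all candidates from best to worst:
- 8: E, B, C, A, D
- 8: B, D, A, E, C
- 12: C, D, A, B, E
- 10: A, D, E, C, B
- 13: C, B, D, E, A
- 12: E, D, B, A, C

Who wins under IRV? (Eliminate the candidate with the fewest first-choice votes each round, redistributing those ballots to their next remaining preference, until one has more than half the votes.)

Round 1: A 10, B 8, C 25, D 0, E 20. D eliminated.
Round 2: A 10, B 8, C 25, E 20. B eliminated.
Round 3: A 18, C 25, E 20. A eliminated.
Round 4: C 25, E 38. E has a majority (≥32).

E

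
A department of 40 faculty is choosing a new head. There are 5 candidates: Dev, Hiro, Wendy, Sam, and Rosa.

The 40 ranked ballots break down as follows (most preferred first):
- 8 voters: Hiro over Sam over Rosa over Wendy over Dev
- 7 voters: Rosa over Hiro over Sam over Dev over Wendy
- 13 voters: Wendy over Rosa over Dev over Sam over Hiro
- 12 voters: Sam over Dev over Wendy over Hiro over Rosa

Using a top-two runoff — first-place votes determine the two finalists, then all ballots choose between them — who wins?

Sam

Round 1 first-place votes: Dev 0, Hiro 8, Wendy 13, Sam 12, Rosa 7. Wendy and Sam advance.
Runoff: Wendy is ranked above Sam on 13 ballots, Sam above Wendy on 27.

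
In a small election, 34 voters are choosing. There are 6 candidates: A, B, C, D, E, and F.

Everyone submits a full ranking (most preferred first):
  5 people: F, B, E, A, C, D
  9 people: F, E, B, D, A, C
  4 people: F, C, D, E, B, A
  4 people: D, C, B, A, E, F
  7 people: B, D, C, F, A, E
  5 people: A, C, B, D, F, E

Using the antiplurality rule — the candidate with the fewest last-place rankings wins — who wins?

Last-place votes: A 4, B 0, C 9, D 5, E 12, F 4.

B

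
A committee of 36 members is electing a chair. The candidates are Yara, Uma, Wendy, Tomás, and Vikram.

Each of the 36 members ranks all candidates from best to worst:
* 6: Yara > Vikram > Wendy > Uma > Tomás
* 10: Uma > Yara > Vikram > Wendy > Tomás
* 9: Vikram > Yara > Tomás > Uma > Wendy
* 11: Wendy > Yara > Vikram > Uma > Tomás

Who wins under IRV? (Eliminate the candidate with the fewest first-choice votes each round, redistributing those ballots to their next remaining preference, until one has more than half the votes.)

Round 1: Yara 6, Uma 10, Wendy 11, Tomás 0, Vikram 9. Tomás eliminated.
Round 2: Yara 6, Uma 10, Wendy 11, Vikram 9. Yara eliminated.
Round 3: Uma 10, Wendy 11, Vikram 15. Uma eliminated.
Round 4: Wendy 11, Vikram 25. Vikram has a majority (≥19).

Vikram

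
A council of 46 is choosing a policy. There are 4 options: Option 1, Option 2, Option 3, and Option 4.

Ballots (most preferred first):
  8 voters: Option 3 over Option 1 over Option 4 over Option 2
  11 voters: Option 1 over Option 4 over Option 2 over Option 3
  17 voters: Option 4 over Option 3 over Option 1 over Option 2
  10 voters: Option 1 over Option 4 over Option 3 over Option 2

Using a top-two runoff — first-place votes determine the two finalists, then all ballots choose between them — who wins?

Round 1 first-place votes: Option 1 21, Option 2 0, Option 3 8, Option 4 17. Option 1 and Option 4 advance.
Runoff: Option 1 is ranked above Option 4 on 29 ballots, Option 4 above Option 1 on 17.

Option 1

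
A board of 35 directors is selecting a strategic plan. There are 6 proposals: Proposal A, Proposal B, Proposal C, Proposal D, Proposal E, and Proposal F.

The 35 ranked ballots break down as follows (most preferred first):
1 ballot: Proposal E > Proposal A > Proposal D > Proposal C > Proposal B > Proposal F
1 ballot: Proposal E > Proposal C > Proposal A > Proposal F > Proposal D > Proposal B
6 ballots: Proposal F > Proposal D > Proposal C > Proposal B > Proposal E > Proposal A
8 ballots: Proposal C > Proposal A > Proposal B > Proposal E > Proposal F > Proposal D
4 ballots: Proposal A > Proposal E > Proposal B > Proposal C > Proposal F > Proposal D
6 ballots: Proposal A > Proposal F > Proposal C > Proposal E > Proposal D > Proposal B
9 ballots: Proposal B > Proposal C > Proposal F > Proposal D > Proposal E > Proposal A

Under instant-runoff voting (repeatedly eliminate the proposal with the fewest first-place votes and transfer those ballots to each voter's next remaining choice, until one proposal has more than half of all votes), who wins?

Proposal C

Round 1: Proposal A 10, Proposal B 9, Proposal C 8, Proposal D 0, Proposal E 2, Proposal F 6. Proposal D eliminated.
Round 2: Proposal A 10, Proposal B 9, Proposal C 8, Proposal E 2, Proposal F 6. Proposal E eliminated.
Round 3: Proposal A 11, Proposal B 9, Proposal C 9, Proposal F 6. Proposal F eliminated.
Round 4: Proposal A 11, Proposal B 9, Proposal C 15. Proposal B eliminated.
Round 5: Proposal A 11, Proposal C 24. Proposal C has a majority (≥18).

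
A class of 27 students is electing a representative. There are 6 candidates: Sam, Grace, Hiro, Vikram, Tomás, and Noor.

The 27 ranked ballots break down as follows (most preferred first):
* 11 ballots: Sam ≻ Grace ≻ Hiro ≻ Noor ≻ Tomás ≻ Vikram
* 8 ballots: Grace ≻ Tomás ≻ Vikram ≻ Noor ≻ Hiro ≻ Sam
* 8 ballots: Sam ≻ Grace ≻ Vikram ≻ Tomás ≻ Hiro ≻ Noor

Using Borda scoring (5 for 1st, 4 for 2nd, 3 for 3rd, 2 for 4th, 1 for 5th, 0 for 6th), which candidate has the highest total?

Grace

Sam: 11×5 + 8×0 + 8×5 = 95
Grace: 11×4 + 8×5 + 8×4 = 116
Hiro: 11×3 + 8×1 + 8×1 = 49
Vikram: 11×0 + 8×3 + 8×3 = 48
Tomás: 11×1 + 8×4 + 8×2 = 59
Noor: 11×2 + 8×2 + 8×0 = 38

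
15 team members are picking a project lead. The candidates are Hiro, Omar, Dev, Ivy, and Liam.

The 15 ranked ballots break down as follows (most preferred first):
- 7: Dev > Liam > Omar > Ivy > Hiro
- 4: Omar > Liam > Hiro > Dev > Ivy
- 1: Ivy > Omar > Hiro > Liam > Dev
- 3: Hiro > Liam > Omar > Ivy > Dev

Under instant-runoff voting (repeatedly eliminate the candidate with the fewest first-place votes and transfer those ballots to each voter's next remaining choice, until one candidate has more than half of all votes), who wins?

Round 1: Hiro 3, Omar 4, Dev 7, Ivy 1, Liam 0. Liam eliminated.
Round 2: Hiro 3, Omar 4, Dev 7, Ivy 1. Ivy eliminated.
Round 3: Hiro 3, Omar 5, Dev 7. Hiro eliminated.
Round 4: Omar 8, Dev 7. Omar has a majority (≥8).

Omar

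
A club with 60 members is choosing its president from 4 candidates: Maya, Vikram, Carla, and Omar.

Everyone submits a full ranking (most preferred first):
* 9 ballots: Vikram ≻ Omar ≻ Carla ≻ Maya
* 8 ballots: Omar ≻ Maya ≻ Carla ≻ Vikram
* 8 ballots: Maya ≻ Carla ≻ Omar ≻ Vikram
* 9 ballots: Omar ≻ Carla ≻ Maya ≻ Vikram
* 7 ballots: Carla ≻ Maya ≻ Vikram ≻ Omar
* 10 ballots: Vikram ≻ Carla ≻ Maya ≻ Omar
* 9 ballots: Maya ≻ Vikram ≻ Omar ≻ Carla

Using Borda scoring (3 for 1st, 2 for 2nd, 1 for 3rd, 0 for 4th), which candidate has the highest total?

Maya

Maya: 9×0 + 8×2 + 8×3 + 9×1 + 7×2 + 10×1 + 9×3 = 100
Vikram: 9×3 + 8×0 + 8×0 + 9×0 + 7×1 + 10×3 + 9×2 = 82
Carla: 9×1 + 8×1 + 8×2 + 9×2 + 7×3 + 10×2 + 9×0 = 92
Omar: 9×2 + 8×3 + 8×1 + 9×3 + 7×0 + 10×0 + 9×1 = 86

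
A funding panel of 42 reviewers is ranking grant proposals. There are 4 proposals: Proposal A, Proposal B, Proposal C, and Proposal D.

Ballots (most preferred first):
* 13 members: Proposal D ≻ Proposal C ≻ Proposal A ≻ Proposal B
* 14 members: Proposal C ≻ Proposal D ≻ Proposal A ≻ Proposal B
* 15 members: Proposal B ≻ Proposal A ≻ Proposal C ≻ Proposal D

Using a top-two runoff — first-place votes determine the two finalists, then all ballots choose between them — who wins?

Round 1 first-place votes: Proposal A 0, Proposal B 15, Proposal C 14, Proposal D 13. Proposal B and Proposal C advance.
Runoff: Proposal B is ranked above Proposal C on 15 ballots, Proposal C above Proposal B on 27.

Proposal C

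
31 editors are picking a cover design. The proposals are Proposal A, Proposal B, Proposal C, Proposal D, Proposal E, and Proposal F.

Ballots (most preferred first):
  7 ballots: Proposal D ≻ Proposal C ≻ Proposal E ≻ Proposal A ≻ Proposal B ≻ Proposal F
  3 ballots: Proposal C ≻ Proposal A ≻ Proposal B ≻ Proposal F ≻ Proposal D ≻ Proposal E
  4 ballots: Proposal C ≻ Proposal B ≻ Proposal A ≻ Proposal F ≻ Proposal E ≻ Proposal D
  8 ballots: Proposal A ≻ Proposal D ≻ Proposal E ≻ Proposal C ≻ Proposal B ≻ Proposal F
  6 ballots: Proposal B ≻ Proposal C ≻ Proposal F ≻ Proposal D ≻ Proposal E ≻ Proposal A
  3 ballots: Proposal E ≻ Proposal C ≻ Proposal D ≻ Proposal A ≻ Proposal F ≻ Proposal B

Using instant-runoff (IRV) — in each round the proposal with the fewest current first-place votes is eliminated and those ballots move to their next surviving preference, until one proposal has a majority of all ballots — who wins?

Round 1: Proposal A 8, Proposal B 6, Proposal C 7, Proposal D 7, Proposal E 3, Proposal F 0. Proposal F eliminated.
Round 2: Proposal A 8, Proposal B 6, Proposal C 7, Proposal D 7, Proposal E 3. Proposal E eliminated.
Round 3: Proposal A 8, Proposal B 6, Proposal C 10, Proposal D 7. Proposal B eliminated.
Round 4: Proposal A 8, Proposal C 16, Proposal D 7. Proposal C has a majority (≥16).

Proposal C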